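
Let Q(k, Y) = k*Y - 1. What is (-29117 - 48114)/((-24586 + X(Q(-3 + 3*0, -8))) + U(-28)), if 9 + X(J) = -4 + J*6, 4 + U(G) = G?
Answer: 11033/3499 ≈ 3.1532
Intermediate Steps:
U(G) = -4 + G
Q(k, Y) = -1 + Y*k (Q(k, Y) = Y*k - 1 = -1 + Y*k)
X(J) = -13 + 6*J (X(J) = -9 + (-4 + J*6) = -9 + (-4 + 6*J) = -13 + 6*J)
(-29117 - 48114)/((-24586 + X(Q(-3 + 3*0, -8))) + U(-28)) = (-29117 - 48114)/((-24586 + (-13 + 6*(-1 - 8*(-3 + 3*0)))) + (-4 - 28)) = -77231/((-24586 + (-13 + 6*(-1 - 8*(-3 + 0)))) - 32) = -77231/((-24586 + (-13 + 6*(-1 - 8*(-3)))) - 32) = -77231/((-24586 + (-13 + 6*(-1 + 24))) - 32) = -77231/((-24586 + (-13 + 6*23)) - 32) = -77231/((-24586 + (-13 + 138)) - 32) = -77231/((-24586 + 125) - 32) = -77231/(-24461 - 32) = -77231/(-24493) = -77231*(-1/24493) = 11033/3499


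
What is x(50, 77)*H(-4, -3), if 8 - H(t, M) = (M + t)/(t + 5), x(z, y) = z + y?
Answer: 1905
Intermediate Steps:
x(z, y) = y + z
H(t, M) = 8 - (M + t)/(5 + t) (H(t, M) = 8 - (M + t)/(t + 5) = 8 - (M + t)/(5 + t))
x(50, 77)*H(-4, -3) = (77 + 50)*((40 - 1*(-3) + 7*(-4))/(5 - 4)) = 127*((40 + 3 - 28)/1) = 127*(1*15) = 127*15 = 1905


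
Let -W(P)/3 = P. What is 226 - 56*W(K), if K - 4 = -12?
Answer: -1118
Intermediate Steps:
K = -8 (K = 4 - 12 = -8)
W(P) = -3*P
226 - 56*W(K) = 226 - (-168)*(-8) = 226 - 56*24 = 226 - 1344 = -1118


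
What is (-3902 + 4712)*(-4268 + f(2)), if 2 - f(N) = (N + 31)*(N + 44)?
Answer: -4685040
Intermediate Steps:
f(N) = 2 - (31 + N)*(44 + N) (f(N) = 2 - (N + 31)*(N + 44) = 2 - (31 + N)*(44 + N))
(-3902 + 4712)*(-4268 + f(2)) = (-3902 + 4712)*(-4268 + (-1362 - 1*2² - 75*2)) = 810*(-4268 + (-1362 - 1*4 - 150)) = 810*(-4268 + (-1362 - 4 - 150)) = 810*(-4268 - 1516) = 810*(-5784) = -4685040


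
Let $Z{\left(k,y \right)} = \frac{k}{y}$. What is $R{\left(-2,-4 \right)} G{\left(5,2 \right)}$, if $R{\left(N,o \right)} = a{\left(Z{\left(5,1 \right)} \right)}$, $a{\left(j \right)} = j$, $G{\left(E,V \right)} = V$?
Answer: $10$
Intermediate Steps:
$R{\left(N,o \right)} = 5$ ($R{\left(N,o \right)} = \frac{5}{1} = 5 \cdot 1 = 5$)
$R{\left(-2,-4 \right)} G{\left(5,2 \right)} = 5 \cdot 2 = 10$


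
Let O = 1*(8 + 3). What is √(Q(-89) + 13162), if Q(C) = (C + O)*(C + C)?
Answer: √27046 ≈ 164.46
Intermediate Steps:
O = 11 (O = 1*11 = 11)
Q(C) = 2*C*(11 + C) (Q(C) = (C + 11)*(C + C) = (11 + C)*(2*C) = 2*C*(11 + C))
√(Q(-89) + 13162) = √(2*(-89)*(11 - 89) + 13162) = √(2*(-89)*(-78) + 13162) = √(13884 + 13162) = √27046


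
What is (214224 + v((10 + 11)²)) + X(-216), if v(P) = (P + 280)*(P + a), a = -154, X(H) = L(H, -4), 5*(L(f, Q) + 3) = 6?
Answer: 2105746/5 ≈ 4.2115e+5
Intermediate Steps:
L(f, Q) = -9/5 (L(f, Q) = -3 + (⅕)*6 = -3 + 6/5 = -9/5)
X(H) = -9/5
v(P) = (-154 + P)*(280 + P) (v(P) = (P + 280)*(P - 154) = (280 + P)*(-154 + P) = (-154 + P)*(280 + P))
(214224 + v((10 + 11)²)) + X(-216) = (214224 + (-43120 + ((10 + 11)²)² + 126*(10 + 11)²)) - 9/5 = (214224 + (-43120 + (21²)² + 126*21²)) - 9/5 = (214224 + (-43120 + 441² + 126*441)) - 9/5 = (214224 + (-43120 + 194481 + 55566)) - 9/5 = (214224 + 206927) - 9/5 = 421151 - 9/5 = 2105746/5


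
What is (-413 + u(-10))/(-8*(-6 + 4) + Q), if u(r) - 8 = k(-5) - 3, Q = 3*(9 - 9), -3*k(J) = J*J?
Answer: -1249/48 ≈ -26.021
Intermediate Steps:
k(J) = -J**2/3 (k(J) = -J*J/3 = -J**2/3)
Q = 0 (Q = 3*0 = 0)
u(r) = -10/3 (u(r) = 8 + (-1/3*(-5)**2 - 3) = 8 + (-1/3*25 - 3) = 8 + (-25/3 - 3) = 8 - 34/3 = -10/3)
(-413 + u(-10))/(-8*(-6 + 4) + Q) = (-413 - 10/3)/(-8*(-6 + 4) + 0) = -1249/(3*(-8*(-2) + 0)) = -1249/(3*(16 + 0)) = -1249/3/16 = -1249/3*1/16 = -1249/48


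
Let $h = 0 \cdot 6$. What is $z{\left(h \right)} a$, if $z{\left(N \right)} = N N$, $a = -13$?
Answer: $0$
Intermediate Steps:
$h = 0$
$z{\left(N \right)} = N^{2}$
$z{\left(h \right)} a = 0^{2} \left(-13\right) = 0 \left(-13\right) = 0$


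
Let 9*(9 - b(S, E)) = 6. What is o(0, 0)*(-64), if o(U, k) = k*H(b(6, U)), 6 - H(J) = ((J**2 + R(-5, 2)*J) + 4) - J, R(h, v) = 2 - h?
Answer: 0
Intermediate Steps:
b(S, E) = 25/3 (b(S, E) = 9 - 1/9*6 = 9 - 2/3 = 25/3)
H(J) = 2 - J**2 - 6*J (H(J) = 6 - (((J**2 + (2 - 1*(-5))*J) + 4) - J) = 6 - (((J**2 + (2 + 5)*J) + 4) - J) = 6 - (((J**2 + 7*J) + 4) - J) = 6 - ((4 + J**2 + 7*J) - J) = 6 - (4 + J**2 + 6*J) = 6 + (-4 - J**2 - 6*J) = 2 - J**2 - 6*J)
o(U, k) = -1057*k/9 (o(U, k) = k*(2 - (25/3)**2 - 6*25/3) = k*(2 - 1*625/9 - 50) = k*(2 - 625/9 - 50) = k*(-1057/9) = -1057*k/9)
o(0, 0)*(-64) = -1057/9*0*(-64) = 0*(-64) = 0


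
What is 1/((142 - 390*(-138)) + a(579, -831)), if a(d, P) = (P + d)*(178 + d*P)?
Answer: 1/121258654 ≈ 8.2468e-9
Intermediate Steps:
a(d, P) = (178 + P*d)*(P + d) (a(d, P) = (P + d)*(178 + P*d) = (178 + P*d)*(P + d))
1/((142 - 390*(-138)) + a(579, -831)) = 1/((142 - 390*(-138)) + (178*(-831) + 178*579 - 831*579² + 579*(-831)²)) = 1/((142 + 53820) + (-147918 + 103062 - 831*335241 + 579*690561)) = 1/(53962 + (-147918 + 103062 - 278585271 + 399834819)) = 1/(53962 + 121204692) = 1/121258654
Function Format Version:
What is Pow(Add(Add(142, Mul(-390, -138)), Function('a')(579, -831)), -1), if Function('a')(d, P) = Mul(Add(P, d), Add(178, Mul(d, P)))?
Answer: Rational(1, 121258654) ≈ 8.2468e-9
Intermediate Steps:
Function('a')(d, P) = Mul(Add(178, Mul(P, d)), Add(P, d)) (Function('a')(d, P) = Mul(Add(P, d), Add(178, Mul(P, d))) = Mul(Add(178, Mul(P, d)), Add(P, d)))
Pow(Add(Add(142, Mul(-390, -138)), Function('a')(579, -831)), -1) = Pow(Add(Add(142, Mul(-390, -138)), Add(Mul(178, -831), Mul(178, 579), Mul(-831, Pow(579, 2)), Mul(579, Pow(-831, 2)))), -1) = Pow(Add(Add(142, 53820), Add(-147918, 103062, Mul(-831, 335241), Mul(579, 690561))), -1) = Pow(Add(53962, Add(-147918, 103062, -278585271, 399834819)), -1) = Pow(Add(53962, 121204692), -1) = Pow(121258654, -1) = Rational(1, 121258654)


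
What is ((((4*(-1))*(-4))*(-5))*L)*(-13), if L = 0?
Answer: 0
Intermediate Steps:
((((4*(-1))*(-4))*(-5))*L)*(-13) = ((((4*(-1))*(-4))*(-5))*0)*(-13) = ((-4*(-4)*(-5))*0)*(-13) = ((16*(-5))*0)*(-13) = -80*0*(-13) = 0*(-13) = 0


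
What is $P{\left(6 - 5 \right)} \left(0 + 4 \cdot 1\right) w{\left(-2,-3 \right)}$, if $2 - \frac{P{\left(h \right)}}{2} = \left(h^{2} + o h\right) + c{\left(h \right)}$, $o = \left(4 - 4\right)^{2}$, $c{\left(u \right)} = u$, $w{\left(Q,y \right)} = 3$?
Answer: $0$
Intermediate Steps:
$o = 0$ ($o = 0^{2} = 0$)
$P{\left(h \right)} = 4 - 2 h - 2 h^{2}$ ($P{\left(h \right)} = 4 - 2 \left(\left(h^{2} + 0 h\right) + h\right) = 4 - 2 \left(\left(h^{2} + 0\right) + h\right) = 4 - 2 \left(h^{2} + h\right) = 4 - 2 \left(h + h^{2}\right) = 4 - \left(2 h + 2 h^{2}\right) = 4 - 2 h - 2 h^{2}$)
$P{\left(6 - 5 \right)} \left(0 + 4 \cdot 1\right) w{\left(-2,-3 \right)} = \left(4 - 2 \left(6 - 5\right) - 2 \left(6 - 5\right)^{2}\right) \left(0 + 4 \cdot 1\right) 3 = \left(4 - 2 \left(6 - 5\right) - 2 \left(6 - 5\right)^{2}\right) \left(0 + 4\right) 3 = \left(4 - 2 - 2 \cdot 1^{2}\right) 4 \cdot 3 = \left(4 - 2 - 2\right) 4 \cdot 3 = 0 \cdot 4 \cdot 3 = 0 \cdot 3 = 0$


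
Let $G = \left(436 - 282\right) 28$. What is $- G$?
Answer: $-4312$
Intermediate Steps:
$G = 4312$ ($G = \left(436 - 282\right) 28 = 154 \cdot 28 = 4312$)
$- G = \left(-1\right) 4312 = -4312$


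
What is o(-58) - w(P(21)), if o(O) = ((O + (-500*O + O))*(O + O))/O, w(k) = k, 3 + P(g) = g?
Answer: 57750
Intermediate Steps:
P(g) = -3 + g
o(O) = -996*O (o(O) = ((O - 499*O)*(2*O))/O = ((-498*O)*(2*O))/O = (-996*O²)/O = -996*O)
o(-58) - w(P(21)) = -996*(-58) - (-3 + 21) = 57768 - 1*18 = 57768 - 18 = 57750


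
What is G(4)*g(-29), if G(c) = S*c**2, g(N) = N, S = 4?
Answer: -1856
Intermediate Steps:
G(c) = 4*c**2
G(4)*g(-29) = (4*4**2)*(-29) = (4*16)*(-29) = 64*(-29) = -1856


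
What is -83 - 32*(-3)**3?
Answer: 781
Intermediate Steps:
-83 - 32*(-3)**3 = -83 - 32*(-27) = -83 + 864 = 781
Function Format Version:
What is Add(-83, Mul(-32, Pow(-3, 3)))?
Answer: 781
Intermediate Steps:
Add(-83, Mul(-32, Pow(-3, 3))) = Add(-83, Mul(-32, -27)) = Add(-83, 864) = 781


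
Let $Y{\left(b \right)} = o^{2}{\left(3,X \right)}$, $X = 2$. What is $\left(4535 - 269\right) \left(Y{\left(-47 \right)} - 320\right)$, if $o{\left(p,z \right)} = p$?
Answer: $-1326726$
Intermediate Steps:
$Y{\left(b \right)} = 9$ ($Y{\left(b \right)} = 3^{2} = 9$)
$\left(4535 - 269\right) \left(Y{\left(-47 \right)} - 320\right) = \left(4535 - 269\right) \left(9 - 320\right) = 4266 \left(-311\right) = -1326726$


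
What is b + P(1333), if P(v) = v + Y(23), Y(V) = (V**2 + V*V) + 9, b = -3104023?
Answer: -3101623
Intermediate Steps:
Y(V) = 9 + 2*V**2 (Y(V) = (V**2 + V**2) + 9 = 2*V**2 + 9 = 9 + 2*V**2)
P(v) = 1067 + v (P(v) = v + (9 + 2*23**2) = v + (9 + 2*529) = v + (9 + 1058) = v + 1067 = 1067 + v)
b + P(1333) = -3104023 + (1067 + 1333) = -3104023 + 2400 = -3101623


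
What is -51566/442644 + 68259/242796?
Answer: 1474534855/8956016052 ≈ 0.16464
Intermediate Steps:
-51566/442644 + 68259/242796 = -51566*1/442644 + 68259*(1/242796) = -25783/221322 + 22753/80932 = 1474534855/8956016052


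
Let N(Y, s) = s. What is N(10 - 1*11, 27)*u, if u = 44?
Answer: 1188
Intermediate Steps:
N(10 - 1*11, 27)*u = 27*44 = 1188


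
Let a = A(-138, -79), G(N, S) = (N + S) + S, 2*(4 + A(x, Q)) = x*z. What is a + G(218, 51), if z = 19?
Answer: -995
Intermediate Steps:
A(x, Q) = -4 + 19*x/2 (A(x, Q) = -4 + (x*19)/2 = -4 + (19*x)/2 = -4 + 19*x/2)
G(N, S) = N + 2*S
a = -1315 (a = -4 + (19/2)*(-138) = -4 - 1311 = -1315)
a + G(218, 51) = -1315 + (218 + 2*51) = -1315 + (218 + 102) = -1315 + 320 = -995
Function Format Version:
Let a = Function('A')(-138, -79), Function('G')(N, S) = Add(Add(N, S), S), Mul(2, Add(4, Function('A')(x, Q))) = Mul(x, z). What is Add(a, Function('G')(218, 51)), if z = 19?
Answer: -995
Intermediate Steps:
Function('A')(x, Q) = Add(-4, Mul(Rational(19, 2), x)) (Function('A')(x, Q) = Add(-4, Mul(Rational(1, 2), Mul(x, 19))) = Add(-4, Mul(Rational(1, 2), Mul(19, x))) = Add(-4, Mul(Rational(19, 2), x)))
Function('G')(N, S) = Add(N, Mul(2, S))
a = -1315 (a = Add(-4, Mul(Rational(19, 2), -138)) = Add(-4, -1311) = -1315)
Add(a, Function('G')(218, 51)) = Add(-1315, Add(218, Mul(2, 51))) = Add(-1315, Add(218, 102)) = Add(-1315, 320) = -995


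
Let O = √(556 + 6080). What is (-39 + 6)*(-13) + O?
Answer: 429 + 2*√1659 ≈ 510.46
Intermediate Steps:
O = 2*√1659 (O = √6636 = 2*√1659 ≈ 81.462)
(-39 + 6)*(-13) + O = (-39 + 6)*(-13) + 2*√1659 = -33*(-13) + 2*√1659 = 429 + 2*√1659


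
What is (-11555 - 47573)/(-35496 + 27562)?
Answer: 29564/3967 ≈ 7.4525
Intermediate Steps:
(-11555 - 47573)/(-35496 + 27562) = -59128/(-7934) = -59128*(-1/7934) = 29564/3967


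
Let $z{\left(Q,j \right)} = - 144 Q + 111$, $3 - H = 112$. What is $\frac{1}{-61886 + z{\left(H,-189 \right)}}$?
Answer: $- \frac{1}{46079} \approx -2.1702 \cdot 10^{-5}$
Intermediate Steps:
$H = -109$ ($H = 3 - 112 = -109$)
$z{\left(Q,j \right)} = 111 - 144 Q$
$\frac{1}{-61886 + z{\left(H,-189 \right)}} = \frac{1}{-61886 + \left(111 - -15696\right)} = \frac{1}{-61886 + \left(111 + 15696\right)} = \frac{1}{-61886 + 15807} = \frac{1}{-46079} = - \frac{1}{46079}$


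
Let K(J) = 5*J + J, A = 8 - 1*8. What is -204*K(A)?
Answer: 0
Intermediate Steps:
A = 0 (A = 8 - 8 = 0)
K(J) = 6*J
-204*K(A) = -1224*0 = -204*0 = 0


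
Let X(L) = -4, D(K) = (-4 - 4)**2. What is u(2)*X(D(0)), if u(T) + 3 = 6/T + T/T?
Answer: -4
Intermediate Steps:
u(T) = -2 + 6/T (u(T) = -3 + (6/T + T/T) = -3 + (6/T + 1) = -3 + (1 + 6/T) = -2 + 6/T)
D(K) = 64 (D(K) = (-8)**2 = 64)
u(2)*X(D(0)) = (-2 + 6/2)*(-4) = (-2 + 6*(1/2))*(-4) = (-2 + 3)*(-4) = 1*(-4) = -4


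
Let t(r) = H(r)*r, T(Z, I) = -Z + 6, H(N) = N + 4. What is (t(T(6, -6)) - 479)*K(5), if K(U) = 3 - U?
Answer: 958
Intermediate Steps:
H(N) = 4 + N
T(Z, I) = 6 - Z
t(r) = r*(4 + r) (t(r) = (4 + r)*r = r*(4 + r))
(t(T(6, -6)) - 479)*K(5) = ((6 - 1*6)*(4 + (6 - 1*6)) - 479)*(3 - 1*5) = ((6 - 6)*(4 + (6 - 6)) - 479)*(3 - 5) = (0*(4 + 0) - 479)*(-2) = (0*4 - 479)*(-2) = (0 - 479)*(-2) = -479*(-2) = 958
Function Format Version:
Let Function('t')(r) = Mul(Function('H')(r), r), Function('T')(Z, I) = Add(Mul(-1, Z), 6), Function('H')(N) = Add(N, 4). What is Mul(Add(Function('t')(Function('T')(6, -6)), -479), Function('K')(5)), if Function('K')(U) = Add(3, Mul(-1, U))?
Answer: 958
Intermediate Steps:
Function('H')(N) = Add(4, N)
Function('T')(Z, I) = Add(6, Mul(-1, Z))
Function('t')(r) = Mul(r, Add(4, r)) (Function('t')(r) = Mul(Add(4, r), r) = Mul(r, Add(4, r)))
Mul(Add(Function('t')(Function('T')(6, -6)), -479), Function('K')(5)) = Mul(Add(Mul(Add(6, Mul(-1, 6)), Add(4, Add(6, Mul(-1, 6)))), -479), Add(3, Mul(-1, 5))) = Mul(Add(Mul(Add(6, -6), Add(4, Add(6, -6))), -479), Add(3, -5)) = Mul(Add(Mul(0, Add(4, 0)), -479), -2) = Mul(Add(Mul(0, 4), -479), -2) = Mul(Add(0, -479), -2) = Mul(-479, -2) = 958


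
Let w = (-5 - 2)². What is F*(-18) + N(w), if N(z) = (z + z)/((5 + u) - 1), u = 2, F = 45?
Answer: -2381/3 ≈ -793.67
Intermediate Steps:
w = 49 (w = (-7)² = 49)
N(z) = z/3 (N(z) = (z + z)/((5 + 2) - 1) = (2*z)/(7 - 1) = (2*z)/6 = (2*z)*(⅙) = z/3)
F*(-18) + N(w) = 45*(-18) + (⅓)*49 = -810 + 49/3 = -2381/3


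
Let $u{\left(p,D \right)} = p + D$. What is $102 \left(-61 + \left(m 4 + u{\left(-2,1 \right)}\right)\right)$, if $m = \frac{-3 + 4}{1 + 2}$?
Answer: $-6188$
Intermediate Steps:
$m = \frac{1}{3}$ ($m = 1 \cdot \frac{1}{3} = \frac{1}{3} \approx 0.33333$)
$u{\left(p,D \right)} = D + p$
$102 \left(-61 + \left(m 4 + u{\left(-2,1 \right)}\right)\right) = 102 \left(-61 + \left(\frac{1}{3} \cdot 4 + \left(1 - 2\right)\right)\right) = 102 \left(-61 + \left(\frac{4}{3} - 1\right)\right) = 102 \left(-61 + \frac{1}{3}\right) = 102 \left(- \frac{182}{3}\right) = -6188$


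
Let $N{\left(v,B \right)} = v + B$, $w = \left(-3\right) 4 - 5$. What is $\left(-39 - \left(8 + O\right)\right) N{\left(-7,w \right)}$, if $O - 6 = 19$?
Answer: $1728$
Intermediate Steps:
$O = 25$ ($O = 6 + 19 = 25$)
$w = -17$ ($w = -12 - 5 = -17$)
$N{\left(v,B \right)} = B + v$
$\left(-39 - \left(8 + O\right)\right) N{\left(-7,w \right)} = \left(-39 - 33\right) \left(-17 - 7\right) = \left(-39 - 33\right) \left(-24\right) = \left(-72\right) \left(-24\right) = 1728$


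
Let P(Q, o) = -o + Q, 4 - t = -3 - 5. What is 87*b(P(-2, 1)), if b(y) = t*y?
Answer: -3132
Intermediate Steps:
t = 12 (t = 4 - (-3 - 5) = 4 - 1*(-8) = 4 + 8 = 12)
P(Q, o) = Q - o
b(y) = 12*y
87*b(P(-2, 1)) = 87*(12*(-2 - 1*1)) = 87*(12*(-2 - 1)) = 87*(12*(-3)) = 87*(-36) = -3132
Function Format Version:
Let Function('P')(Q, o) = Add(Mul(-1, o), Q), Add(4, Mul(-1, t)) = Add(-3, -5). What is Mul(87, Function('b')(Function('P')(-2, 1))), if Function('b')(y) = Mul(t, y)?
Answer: -3132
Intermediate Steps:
t = 12 (t = Add(4, Mul(-1, Add(-3, -5))) = Add(4, Mul(-1, -8)) = Add(4, 8) = 12)
Function('P')(Q, o) = Add(Q, Mul(-1, o))
Function('b')(y) = Mul(12, y)
Mul(87, Function('b')(Function('P')(-2, 1))) = Mul(87, Mul(12, Add(-2, Mul(-1, 1)))) = Mul(87, Mul(12, Add(-2, -1))) = Mul(87, Mul(12, -3)) = Mul(87, -36) = -3132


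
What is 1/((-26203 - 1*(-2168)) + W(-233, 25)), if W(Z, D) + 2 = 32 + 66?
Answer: -1/23939 ≈ -4.1773e-5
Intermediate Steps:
W(Z, D) = 96 (W(Z, D) = -2 + (32 + 66) = -2 + 98 = 96)
1/((-26203 - 1*(-2168)) + W(-233, 25)) = 1/((-26203 - 1*(-2168)) + 96) = 1/((-26203 + 2168) + 96) = 1/(-24035 + 96) = 1/(-23939) = -1/23939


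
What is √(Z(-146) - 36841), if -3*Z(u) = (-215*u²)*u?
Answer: I*√2007659289/3 ≈ 14936.0*I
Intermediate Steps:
Z(u) = 215*u³/3 (Z(u) = -(-215*u²)*u/3 = -(-215)*u³/3 = 215*u³/3)
√(Z(-146) - 36841) = √((215/3)*(-146)³ - 36841) = √((215/3)*(-3112136) - 36841) = √(-669109240/3 - 36841) = √(-669219763/3) = I*√2007659289/3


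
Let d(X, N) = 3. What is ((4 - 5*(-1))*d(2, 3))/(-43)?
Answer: -27/43 ≈ -0.62791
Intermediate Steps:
((4 - 5*(-1))*d(2, 3))/(-43) = ((4 - 5*(-1))*3)/(-43) = ((4 + 5)*3)*(-1/43) = (9*3)*(-1/43) = 27*(-1/43) = -27/43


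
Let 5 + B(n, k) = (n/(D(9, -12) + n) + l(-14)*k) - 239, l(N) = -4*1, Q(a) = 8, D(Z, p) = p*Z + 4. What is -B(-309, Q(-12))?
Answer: 113679/413 ≈ 275.25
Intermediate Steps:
D(Z, p) = 4 + Z*p (D(Z, p) = Z*p + 4 = 4 + Z*p)
l(N) = -4
B(n, k) = -244 - 4*k + n/(-104 + n) (B(n, k) = -5 + ((n/((4 + 9*(-12)) + n) - 4*k) - 239) = -5 + ((n/((4 - 108) + n) - 4*k) - 239) = -5 + ((n/(-104 + n) - 4*k) - 239) = -5 + ((-4*k + n/(-104 + n)) - 239) = -5 + (-239 - 4*k + n/(-104 + n)) = -244 - 4*k + n/(-104 + n))
-B(-309, Q(-12)) = -(25376 - 243*(-309) + 416*8 - 4*8*(-309))/(-104 - 309) = -(25376 + 75087 + 3328 + 9888)/(-413) = -(-1)*113679/413 = -1*(-113679/413) = 113679/413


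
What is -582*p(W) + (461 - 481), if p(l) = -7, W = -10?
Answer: 4054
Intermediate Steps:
-582*p(W) + (461 - 481) = -582*(-7) + (461 - 481) = 4074 - 20 = 4054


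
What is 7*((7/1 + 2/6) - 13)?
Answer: -119/3 ≈ -39.667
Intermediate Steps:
7*((7/1 + 2/6) - 13) = 7*((7*1 + 2*(⅙)) - 13) = 7*((7 + ⅓) - 13) = 7*(22/3 - 13) = 7*(-17/3) = -119/3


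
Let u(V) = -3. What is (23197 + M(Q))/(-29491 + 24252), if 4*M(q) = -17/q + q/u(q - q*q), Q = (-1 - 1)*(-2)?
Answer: -1113389/251472 ≈ -4.4275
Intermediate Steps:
Q = 4 (Q = -2*(-2) = 4)
M(q) = -17/(4*q) - q/12 (M(q) = (-17/q + q/(-3))/4 = (-17/q + q*(-⅓))/4 = (-17/q - q/3)/4 = -17/(4*q) - q/12)
(23197 + M(Q))/(-29491 + 24252) = (23197 + (1/12)*(-51 - 1*4²)/4)/(-29491 + 24252) = (23197 + (1/12)*(¼)*(-51 - 1*16))/(-5239) = (23197 + (1/12)*(¼)*(-51 - 16))*(-1/5239) = (23197 + (1/12)*(¼)*(-67))*(-1/5239) = (23197 - 67/48)*(-1/5239) = (1113389/48)*(-1/5239) = -1113389/251472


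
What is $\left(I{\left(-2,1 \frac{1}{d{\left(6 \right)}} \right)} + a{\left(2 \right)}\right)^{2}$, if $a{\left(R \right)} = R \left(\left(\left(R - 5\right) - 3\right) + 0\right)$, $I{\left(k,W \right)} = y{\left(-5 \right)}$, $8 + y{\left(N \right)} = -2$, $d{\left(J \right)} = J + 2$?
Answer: $484$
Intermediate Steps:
$d{\left(J \right)} = 2 + J$
$y{\left(N \right)} = -10$ ($y{\left(N \right)} = -8 - 2 = -10$)
$I{\left(k,W \right)} = -10$
$a{\left(R \right)} = R \left(-8 + R\right)$ ($a{\left(R \right)} = R \left(\left(\left(-5 + R\right) - 3\right) + 0\right) = R \left(\left(-8 + R\right) + 0\right) = R \left(-8 + R\right)$)
$\left(I{\left(-2,1 \frac{1}{d{\left(6 \right)}} \right)} + a{\left(2 \right)}\right)^{2} = \left(-10 + 2 \left(-8 + 2\right)\right)^{2} = \left(-10 + 2 \left(-6\right)\right)^{2} = \left(-10 - 12\right)^{2} = \left(-22\right)^{2} = 484$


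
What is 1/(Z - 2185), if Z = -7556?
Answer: -1/9741 ≈ -0.00010266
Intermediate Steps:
1/(Z - 2185) = 1/(-7556 - 2185) = 1/(-9741) = -1/9741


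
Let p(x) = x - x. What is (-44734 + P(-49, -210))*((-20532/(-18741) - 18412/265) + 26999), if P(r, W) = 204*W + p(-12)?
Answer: -3904261150422134/1655455 ≈ -2.3584e+9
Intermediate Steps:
p(x) = 0
P(r, W) = 204*W (P(r, W) = 204*W + 0 = 204*W)
(-44734 + P(-49, -210))*((-20532/(-18741) - 18412/265) + 26999) = (-44734 + 204*(-210))*((-20532/(-18741) - 18412/265) + 26999) = (-44734 - 42840)*((-20532*(-1/18741) - 18412*1/265) + 26999) = -87574*((6844/6247 - 18412/265) + 26999) = -87574*(-113206104/1655455 + 26999) = -87574*44582423441/1655455 = -3904261150422134/1655455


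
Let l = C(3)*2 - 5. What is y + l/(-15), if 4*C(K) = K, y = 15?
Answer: 457/30 ≈ 15.233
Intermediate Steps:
C(K) = K/4
l = -7/2 (l = ((¼)*3)*2 - 5 = (¾)*2 - 5 = 3/2 - 5 = -7/2 ≈ -3.5000)
y + l/(-15) = 15 - 7/2/(-15) = 15 - 7/2*(-1/15) = 15 + 7/30 = 457/30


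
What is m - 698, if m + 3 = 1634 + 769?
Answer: 1702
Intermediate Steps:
m = 2400 (m = -3 + (1634 + 769) = -3 + 2403 = 2400)
m - 698 = 2400 - 698 = 1702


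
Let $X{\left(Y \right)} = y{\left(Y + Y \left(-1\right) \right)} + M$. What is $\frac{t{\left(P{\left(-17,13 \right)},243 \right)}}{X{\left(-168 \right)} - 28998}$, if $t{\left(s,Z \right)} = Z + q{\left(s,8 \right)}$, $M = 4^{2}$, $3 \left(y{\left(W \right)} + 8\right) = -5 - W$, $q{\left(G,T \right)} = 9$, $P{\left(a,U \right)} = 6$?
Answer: $- \frac{108}{12425} \approx -0.0086921$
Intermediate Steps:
$y{\left(W \right)} = - \frac{29}{3} - \frac{W}{3}$ ($y{\left(W \right)} = -8 + \frac{-5 - W}{3} = -8 - \left(\frac{5}{3} + \frac{W}{3}\right) = - \frac{29}{3} - \frac{W}{3}$)
$M = 16$
$X{\left(Y \right)} = \frac{19}{3}$ ($X{\left(Y \right)} = \left(- \frac{29}{3} - \frac{Y + Y \left(-1\right)}{3}\right) + 16 = \left(- \frac{29}{3} - \frac{Y - Y}{3}\right) + 16 = \left(- \frac{29}{3} - 0\right) + 16 = \left(- \frac{29}{3} + 0\right) + 16 = - \frac{29}{3} + 16 = \frac{19}{3}$)
$t{\left(s,Z \right)} = 9 + Z$ ($t{\left(s,Z \right)} = Z + 9 = 9 + Z$)
$\frac{t{\left(P{\left(-17,13 \right)},243 \right)}}{X{\left(-168 \right)} - 28998} = \frac{9 + 243}{\frac{19}{3} - 28998} = \frac{252}{- \frac{86975}{3}} = 252 \left(- \frac{3}{86975}\right) = - \frac{108}{12425}$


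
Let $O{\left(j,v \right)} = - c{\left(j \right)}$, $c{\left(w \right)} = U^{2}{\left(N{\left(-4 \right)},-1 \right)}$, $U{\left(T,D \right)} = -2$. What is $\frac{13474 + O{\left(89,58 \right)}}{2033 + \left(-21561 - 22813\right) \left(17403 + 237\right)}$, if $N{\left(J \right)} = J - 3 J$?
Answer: $- \frac{13470}{782755327} \approx -1.7208 \cdot 10^{-5}$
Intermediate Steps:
$N{\left(J \right)} = - 2 J$
$c{\left(w \right)} = 4$ ($c{\left(w \right)} = \left(-2\right)^{2} = 4$)
$O{\left(j,v \right)} = -4$ ($O{\left(j,v \right)} = \left(-1\right) 4 = -4$)
$\frac{13474 + O{\left(89,58 \right)}}{2033 + \left(-21561 - 22813\right) \left(17403 + 237\right)} = \frac{13474 - 4}{2033 + \left(-21561 - 22813\right) \left(17403 + 237\right)} = \frac{13470}{2033 - 782757360} = \frac{13470}{-782755327} = 13470 \left(- \frac{1}{782755327}\right) = - \frac{13470}{782755327}$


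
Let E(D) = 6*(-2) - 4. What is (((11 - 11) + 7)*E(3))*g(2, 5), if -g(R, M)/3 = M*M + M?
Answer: 10080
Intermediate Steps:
g(R, M) = -3*M - 3*M**2 (g(R, M) = -3*(M*M + M) = -3*(M**2 + M) = -3*(M + M**2) = -3*M - 3*M**2)
E(D) = -16 (E(D) = -12 - 4 = -16)
(((11 - 11) + 7)*E(3))*g(2, 5) = (((11 - 11) + 7)*(-16))*(-3*5*(1 + 5)) = ((0 + 7)*(-16))*(-3*5*6) = (7*(-16))*(-90) = -112*(-90) = 10080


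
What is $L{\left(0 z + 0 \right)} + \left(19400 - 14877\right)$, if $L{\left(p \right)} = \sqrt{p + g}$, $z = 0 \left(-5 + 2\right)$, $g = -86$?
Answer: $4523 + i \sqrt{86} \approx 4523.0 + 9.2736 i$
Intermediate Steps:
$z = 0$ ($z = 0 \left(-3\right) = 0$)
$L{\left(p \right)} = \sqrt{-86 + p}$ ($L{\left(p \right)} = \sqrt{p - 86} = \sqrt{-86 + p}$)
$L{\left(0 z + 0 \right)} + \left(19400 - 14877\right) = \sqrt{-86 + \left(0 \cdot 0 + 0\right)} + \left(19400 - 14877\right) = \sqrt{-86 + \left(0 + 0\right)} + \left(19400 - 14877\right) = \sqrt{-86 + 0} + 4523 = \sqrt{-86} + 4523 = i \sqrt{86} + 4523 = 4523 + i \sqrt{86}$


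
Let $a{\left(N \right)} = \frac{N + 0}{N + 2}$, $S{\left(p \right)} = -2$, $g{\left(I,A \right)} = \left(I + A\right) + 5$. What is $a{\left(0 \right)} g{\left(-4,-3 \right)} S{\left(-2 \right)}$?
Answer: $0$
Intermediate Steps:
$g{\left(I,A \right)} = 5 + A + I$ ($g{\left(I,A \right)} = \left(A + I\right) + 5 = 5 + A + I$)
$a{\left(N \right)} = \frac{N}{2 + N}$
$a{\left(0 \right)} g{\left(-4,-3 \right)} S{\left(-2 \right)} = \frac{0}{2 + 0} \left(5 - 3 - 4\right) \left(-2\right) = \frac{0}{2} \left(-2\right) \left(-2\right) = 0 \cdot \frac{1}{2} \left(-2\right) \left(-2\right) = 0 \left(-2\right) \left(-2\right) = 0 \left(-2\right) = 0$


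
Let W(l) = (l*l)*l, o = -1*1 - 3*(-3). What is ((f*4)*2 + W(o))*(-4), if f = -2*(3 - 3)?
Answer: -2048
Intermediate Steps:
f = 0 (f = -2*0 = 0)
o = 8 (o = -1 + 9 = 8)
W(l) = l³ (W(l) = l²*l = l³)
((f*4)*2 + W(o))*(-4) = ((0*4)*2 + 8³)*(-4) = (0*2 + 512)*(-4) = (0 + 512)*(-4) = 512*(-4) = -2048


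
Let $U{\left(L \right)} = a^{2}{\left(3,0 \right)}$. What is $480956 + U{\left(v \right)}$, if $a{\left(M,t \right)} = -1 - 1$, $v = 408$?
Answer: $480960$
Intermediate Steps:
$a{\left(M,t \right)} = -2$
$U{\left(L \right)} = 4$ ($U{\left(L \right)} = \left(-2\right)^{2} = 4$)
$480956 + U{\left(v \right)} = 480956 + 4 = 480960$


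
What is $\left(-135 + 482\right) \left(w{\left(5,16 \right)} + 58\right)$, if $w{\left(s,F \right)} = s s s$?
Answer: $63501$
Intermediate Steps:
$w{\left(s,F \right)} = s^{3}$ ($w{\left(s,F \right)} = s^{2} s = s^{3}$)
$\left(-135 + 482\right) \left(w{\left(5,16 \right)} + 58\right) = \left(-135 + 482\right) \left(5^{3} + 58\right) = 347 \left(125 + 58\right) = 347 \cdot 183 = 63501$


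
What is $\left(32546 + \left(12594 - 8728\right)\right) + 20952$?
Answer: $57364$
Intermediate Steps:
$\left(32546 + \left(12594 - 8728\right)\right) + 20952 = \left(32546 + 3866\right) + 20952 = 36412 + 20952 = 57364$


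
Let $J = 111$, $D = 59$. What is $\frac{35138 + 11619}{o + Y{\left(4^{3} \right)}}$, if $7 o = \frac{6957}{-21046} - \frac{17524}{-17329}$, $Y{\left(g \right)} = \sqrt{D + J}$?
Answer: $- \frac{175345343299482127814}{6555718168142991991} + \frac{1803192736760314480532 \sqrt{170}}{6555718168142991991} \approx 3559.6$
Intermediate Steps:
$Y{\left(g \right)} = \sqrt{170}$ ($Y{\left(g \right)} = \sqrt{59 + 111} = \sqrt{170}$)
$o = \frac{19096327}{196380226}$ ($o = \frac{\frac{6957}{-21046} - \frac{17524}{-17329}}{7} = \frac{6957 \left(- \frac{1}{21046}\right) - - \frac{1348}{1333}}{7} = \frac{- \frac{6957}{21046} + \frac{1348}{1333}}{7} = \frac{1}{7} \cdot \frac{19096327}{28054318} = \frac{19096327}{196380226} \approx 0.097242$)
$\frac{35138 + 11619}{o + Y{\left(4^{3} \right)}} = \frac{35138 + 11619}{\frac{19096327}{196380226} + \sqrt{170}} = \frac{46757}{\frac{19096327}{196380226} + \sqrt{170}}$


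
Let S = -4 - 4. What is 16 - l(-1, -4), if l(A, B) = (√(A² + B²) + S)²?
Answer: -65 + 16*√17 ≈ 0.96969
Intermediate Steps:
S = -8
l(A, B) = (-8 + √(A² + B²))² (l(A, B) = (√(A² + B²) - 8)² = (-8 + √(A² + B²))²)
16 - l(-1, -4) = 16 - (-8 + √((-1)² + (-4)²))² = 16 - (-8 + √(1 + 16))² = 16 - (-8 + √17)²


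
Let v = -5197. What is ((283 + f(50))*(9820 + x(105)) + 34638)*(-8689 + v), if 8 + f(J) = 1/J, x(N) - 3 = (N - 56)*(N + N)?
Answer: -1932276912509/25 ≈ -7.7291e+10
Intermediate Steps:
x(N) = 3 + 2*N*(-56 + N) (x(N) = 3 + (N - 56)*(N + N) = 3 + (-56 + N)*(2*N) = 3 + 2*N*(-56 + N))
f(J) = -8 + 1/J
((283 + f(50))*(9820 + x(105)) + 34638)*(-8689 + v) = ((283 + (-8 + 1/50))*(9820 + (3 - 112*105 + 2*105**2)) + 34638)*(-8689 - 5197) = ((283 + (-8 + 1/50))*(9820 + (3 - 11760 + 2*11025)) + 34638)*(-13886) = ((283 - 399/50)*(9820 + (3 - 11760 + 22050)) + 34638)*(-13886) = (13751*(9820 + 10293)/50 + 34638)*(-13886) = ((13751/50)*20113 + 34638)*(-13886) = (276573863/50 + 34638)*(-13886) = (278305763/50)*(-13886) = -1932276912509/25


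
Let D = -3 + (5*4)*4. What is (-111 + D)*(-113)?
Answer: 3842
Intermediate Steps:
D = 77 (D = -3 + 20*4 = -3 + 80 = 77)
(-111 + D)*(-113) = (-111 + 77)*(-113) = -34*(-113) = 3842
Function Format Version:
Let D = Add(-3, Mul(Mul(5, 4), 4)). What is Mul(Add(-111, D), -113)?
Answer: 3842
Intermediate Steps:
D = 77 (D = Add(-3, Mul(20, 4)) = Add(-3, 80) = 77)
Mul(Add(-111, D), -113) = Mul(Add(-111, 77), -113) = Mul(-34, -113) = 3842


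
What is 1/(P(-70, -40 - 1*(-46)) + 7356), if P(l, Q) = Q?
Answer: 1/7362 ≈ 0.00013583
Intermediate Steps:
1/(P(-70, -40 - 1*(-46)) + 7356) = 1/((-40 - 1*(-46)) + 7356) = 1/((-40 + 46) + 7356) = 1/(6 + 7356) = 1/7362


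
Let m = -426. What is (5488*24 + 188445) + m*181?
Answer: 243051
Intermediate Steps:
(5488*24 + 188445) + m*181 = (5488*24 + 188445) - 426*181 = (131712 + 188445) - 77106 = 320157 - 77106 = 243051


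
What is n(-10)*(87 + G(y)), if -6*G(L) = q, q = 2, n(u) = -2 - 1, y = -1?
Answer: -260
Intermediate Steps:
n(u) = -3
G(L) = -⅓ (G(L) = -⅙*2 = -⅓)
n(-10)*(87 + G(y)) = -3*(87 - ⅓) = -3*260/3 = -260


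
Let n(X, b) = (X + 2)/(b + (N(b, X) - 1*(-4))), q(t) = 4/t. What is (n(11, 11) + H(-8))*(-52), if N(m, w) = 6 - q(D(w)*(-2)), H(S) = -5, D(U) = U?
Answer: 53144/233 ≈ 228.09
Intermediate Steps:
N(m, w) = 6 + 2/w (N(m, w) = 6 - 4/(w*(-2)) = 6 - 4/((-2*w)) = 6 - 4*(-1/(2*w)) = 6 - (-2)/w = 6 + 2/w)
n(X, b) = (2 + X)/(10 + b + 2/X) (n(X, b) = (X + 2)/(b + ((6 + 2/X) - 1*(-4))) = (2 + X)/(b + ((6 + 2/X) + 4)) = (2 + X)/(b + (10 + 2/X)) = (2 + X)/(10 + b + 2/X))
(n(11, 11) + H(-8))*(-52) = (11*(2 + 11)/(2 + 11*(10 + 11)) - 5)*(-52) = (11*13/(2 + 11*21) - 5)*(-52) = (11*13/(2 + 231) - 5)*(-52) = (11*13/233 - 5)*(-52) = (11*(1/233)*13 - 5)*(-52) = (143/233 - 5)*(-52) = -1022/233*(-52) = 53144/233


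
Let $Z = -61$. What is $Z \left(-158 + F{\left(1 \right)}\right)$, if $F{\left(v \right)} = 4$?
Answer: $9394$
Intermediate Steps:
$Z \left(-158 + F{\left(1 \right)}\right) = - 61 \left(-158 + 4\right) = \left(-61\right) \left(-154\right) = 9394$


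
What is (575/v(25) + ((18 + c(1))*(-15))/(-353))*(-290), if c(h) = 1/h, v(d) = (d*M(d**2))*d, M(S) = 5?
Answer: -2537152/8825 ≈ -287.50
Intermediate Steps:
v(d) = 5*d**2 (v(d) = (d*5)*d = (5*d)*d = 5*d**2)
c(h) = 1/h
(575/v(25) + ((18 + c(1))*(-15))/(-353))*(-290) = (575/((5*25**2)) + ((18 + 1/1)*(-15))/(-353))*(-290) = (575/((5*625)) + ((18 + 1)*(-15))*(-1/353))*(-290) = (575/3125 + (19*(-15))*(-1/353))*(-290) = (575*(1/3125) - 285*(-1/353))*(-290) = (23/125 + 285/353)*(-290) = (43744/44125)*(-290) = -2537152/8825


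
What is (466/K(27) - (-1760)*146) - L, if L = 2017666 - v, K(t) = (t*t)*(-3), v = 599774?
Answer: -2538958750/2187 ≈ -1.1609e+6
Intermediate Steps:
K(t) = -3*t² (K(t) = t²*(-3) = -3*t²)
L = 1417892 (L = 2017666 - 1*599774 = 2017666 - 599774 = 1417892)
(466/K(27) - (-1760)*146) - L = (466/((-3*27²)) - (-1760)*146) - 1*1417892 = (466/((-3*729)) - 352*(-730)) - 1417892 = (466/(-2187) + 256960) - 1417892 = (466*(-1/2187) + 256960) - 1417892 = (-466/2187 + 256960) - 1417892 = 561971054/2187 - 1417892 = -2538958750/2187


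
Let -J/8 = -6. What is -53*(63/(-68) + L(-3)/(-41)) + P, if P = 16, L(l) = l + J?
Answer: 343687/2788 ≈ 123.27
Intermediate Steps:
J = 48 (J = -8*(-6) = 48)
L(l) = 48 + l (L(l) = l + 48 = 48 + l)
-53*(63/(-68) + L(-3)/(-41)) + P = -53*(63/(-68) + (48 - 3)/(-41)) + 16 = -53*(63*(-1/68) + 45*(-1/41)) + 16 = -53*(-63/68 - 45/41) + 16 = -53*(-5643/2788) + 16 = 299079/2788 + 16 = 343687/2788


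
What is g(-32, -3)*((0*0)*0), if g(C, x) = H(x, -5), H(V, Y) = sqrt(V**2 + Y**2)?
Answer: 0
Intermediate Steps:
g(C, x) = sqrt(25 + x**2) (g(C, x) = sqrt(x**2 + (-5)**2) = sqrt(x**2 + 25) = sqrt(25 + x**2))
g(-32, -3)*((0*0)*0) = sqrt(25 + (-3)**2)*((0*0)*0) = sqrt(25 + 9)*(0*0) = sqrt(34)*0 = 0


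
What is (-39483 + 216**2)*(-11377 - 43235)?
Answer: -391731876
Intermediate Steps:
(-39483 + 216**2)*(-11377 - 43235) = (-39483 + 46656)*(-54612) = 7173*(-54612) = -391731876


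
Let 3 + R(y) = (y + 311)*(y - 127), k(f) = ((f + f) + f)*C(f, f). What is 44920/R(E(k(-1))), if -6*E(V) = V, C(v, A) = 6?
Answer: -44920/38939 ≈ -1.1536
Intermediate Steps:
k(f) = 18*f (k(f) = ((f + f) + f)*6 = (2*f + f)*6 = (3*f)*6 = 18*f)
E(V) = -V/6
R(y) = -3 + (-127 + y)*(311 + y) (R(y) = -3 + (y + 311)*(y - 127) = -3 + (311 + y)*(-127 + y) = -3 + (-127 + y)*(311 + y))
44920/R(E(k(-1))) = 44920/(-39500 + (-3*(-1))² + 184*(-3*(-1))) = 44920/(-39500 + (-⅙*(-18))² + 184*(-⅙*(-18))) = 44920/(-39500 + 3² + 184*3) = 44920/(-39500 + 9 + 552) = 44920/(-38939) = 44920*(-1/38939) = -44920/38939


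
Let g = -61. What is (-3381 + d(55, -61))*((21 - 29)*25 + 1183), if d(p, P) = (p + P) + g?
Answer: -3389384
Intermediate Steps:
d(p, P) = -61 + P + p (d(p, P) = (p + P) - 61 = (P + p) - 61 = -61 + P + p)
(-3381 + d(55, -61))*((21 - 29)*25 + 1183) = (-3381 + (-61 - 61 + 55))*((21 - 29)*25 + 1183) = (-3381 - 67)*(-8*25 + 1183) = -3448*(-200 + 1183) = -3448*983 = -3389384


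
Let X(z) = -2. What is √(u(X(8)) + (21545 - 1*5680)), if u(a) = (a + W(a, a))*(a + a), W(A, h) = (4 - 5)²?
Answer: √15869 ≈ 125.97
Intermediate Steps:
W(A, h) = 1 (W(A, h) = (-1)² = 1)
u(a) = 2*a*(1 + a) (u(a) = (a + 1)*(a + a) = (1 + a)*(2*a) = 2*a*(1 + a))
√(u(X(8)) + (21545 - 1*5680)) = √(2*(-2)*(1 - 2) + (21545 - 1*5680)) = √(2*(-2)*(-1) + (21545 - 5680)) = √(4 + 15865) = √15869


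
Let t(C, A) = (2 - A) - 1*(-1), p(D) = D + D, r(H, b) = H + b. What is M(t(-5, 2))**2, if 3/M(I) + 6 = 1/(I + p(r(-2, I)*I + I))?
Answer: 9/25 ≈ 0.36000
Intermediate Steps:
p(D) = 2*D
t(C, A) = 3 - A (t(C, A) = (2 - A) + 1 = 3 - A)
M(I) = 3/(-6 + 1/(3*I + 2*I*(-2 + I))) (M(I) = 3/(-6 + 1/(I + 2*((-2 + I)*I + I))) = 3/(-6 + 1/(I + 2*(I*(-2 + I) + I))) = 3/(-6 + 1/(I + 2*(I + I*(-2 + I)))) = 3/(-6 + 1/(I + (2*I + 2*I*(-2 + I)))) = 3/(-6 + 1/(3*I + 2*I*(-2 + I))))
M(t(-5, 2))**2 = (3*(3 - 1*2)*(1 - 2*(3 - 1*2))/(-1 - 6*(3 - 1*2) + 12*(3 - 1*2)**2))**2 = (3*(3 - 2)*(1 - 2*(3 - 2))/(-1 - 6*(3 - 2) + 12*(3 - 2)**2))**2 = (3*1*(1 - 2*1)/(-1 - 6*1 + 12*1**2))**2 = (3*1*(1 - 2)/(-1 - 6 + 12*1))**2 = (3*1*(-1)/(-1 - 6 + 12))**2 = (3*1*(-1)/5)**2 = (3*1*(1/5)*(-1))**2 = (-3/5)**2 = 9/25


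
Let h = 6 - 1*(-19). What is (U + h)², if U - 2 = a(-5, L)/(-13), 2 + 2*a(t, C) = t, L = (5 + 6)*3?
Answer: 502681/676 ≈ 743.61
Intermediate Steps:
L = 33 (L = 11*3 = 33)
a(t, C) = -1 + t/2
U = 59/26 (U = 2 + (-1 + (½)*(-5))/(-13) = 2 + (-1 - 5/2)*(-1/13) = 2 - 7/2*(-1/13) = 2 + 7/26 = 59/26 ≈ 2.2692)
h = 25 (h = 6 + 19 = 25)
(U + h)² = (59/26 + 25)² = (709/26)² = 502681/676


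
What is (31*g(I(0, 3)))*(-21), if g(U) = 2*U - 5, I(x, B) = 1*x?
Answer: 3255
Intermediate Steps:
I(x, B) = x
g(U) = -5 + 2*U
(31*g(I(0, 3)))*(-21) = (31*(-5 + 2*0))*(-21) = (31*(-5 + 0))*(-21) = (31*(-5))*(-21) = -155*(-21) = 3255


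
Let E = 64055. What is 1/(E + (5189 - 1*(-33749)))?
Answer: 1/102993 ≈ 9.7094e-6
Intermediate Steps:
1/(E + (5189 - 1*(-33749))) = 1/(64055 + (5189 - 1*(-33749))) = 1/(64055 + (5189 + 33749)) = 1/(64055 + 38938) = 1/102993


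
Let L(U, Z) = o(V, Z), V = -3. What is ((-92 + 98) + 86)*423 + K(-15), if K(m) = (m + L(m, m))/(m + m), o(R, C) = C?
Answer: 38917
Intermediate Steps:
L(U, Z) = Z
K(m) = 1 (K(m) = (m + m)/(m + m) = (2*m)/((2*m)) = (2*m)*(1/(2*m)) = 1)
((-92 + 98) + 86)*423 + K(-15) = ((-92 + 98) + 86)*423 + 1 = (6 + 86)*423 + 1 = 92*423 + 1 = 38916 + 1 = 38917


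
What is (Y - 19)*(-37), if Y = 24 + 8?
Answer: -481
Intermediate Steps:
Y = 32
(Y - 19)*(-37) = (32 - 19)*(-37) = 13*(-37) = -481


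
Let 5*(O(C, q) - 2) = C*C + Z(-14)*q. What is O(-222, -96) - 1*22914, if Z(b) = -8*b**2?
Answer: 85252/5 ≈ 17050.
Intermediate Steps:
O(C, q) = 2 - 1568*q/5 + C**2/5 (O(C, q) = 2 + (C*C + (-8*(-14)**2)*q)/5 = 2 + (C**2 + (-8*196)*q)/5 = 2 + (C**2 - 1568*q)/5 = 2 + (-1568*q/5 + C**2/5) = 2 - 1568*q/5 + C**2/5)
O(-222, -96) - 1*22914 = (2 - 1568/5*(-96) + (1/5)*(-222)**2) - 1*22914 = (2 + 150528/5 + (1/5)*49284) - 22914 = (2 + 150528/5 + 49284/5) - 22914 = 199822/5 - 22914 = 85252/5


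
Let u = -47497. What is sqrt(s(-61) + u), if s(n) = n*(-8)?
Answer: I*sqrt(47009) ≈ 216.82*I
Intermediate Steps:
s(n) = -8*n
sqrt(s(-61) + u) = sqrt(-8*(-61) - 47497) = sqrt(488 - 47497) = sqrt(-47009) = I*sqrt(47009)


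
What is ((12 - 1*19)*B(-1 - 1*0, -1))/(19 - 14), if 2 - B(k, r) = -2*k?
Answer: 0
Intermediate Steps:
B(k, r) = 2 + 2*k (B(k, r) = 2 - (-2)*k = 2 + 2*k)
((12 - 1*19)*B(-1 - 1*0, -1))/(19 - 14) = ((12 - 1*19)*(2 + 2*(-1 - 1*0)))/(19 - 14) = ((12 - 19)*(2 + 2*(-1 + 0)))/5 = -7*(2 + 2*(-1))*(⅕) = -7*(2 - 2)*(⅕) = -7*0*(⅕) = 0*(⅕) = 0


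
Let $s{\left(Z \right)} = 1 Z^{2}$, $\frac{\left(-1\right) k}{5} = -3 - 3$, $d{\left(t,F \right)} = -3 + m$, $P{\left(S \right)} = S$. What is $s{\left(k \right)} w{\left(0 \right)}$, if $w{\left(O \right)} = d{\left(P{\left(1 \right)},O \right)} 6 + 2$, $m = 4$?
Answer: $7200$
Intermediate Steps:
$d{\left(t,F \right)} = 1$ ($d{\left(t,F \right)} = -3 + 4 = 1$)
$w{\left(O \right)} = 8$ ($w{\left(O \right)} = 1 \cdot 6 + 2 = 6 + 2 = 8$)
$k = 30$ ($k = - 5 \left(-3 - 3\right) = \left(-5\right) \left(-6\right) = 30$)
$s{\left(Z \right)} = Z^{2}$
$s{\left(k \right)} w{\left(0 \right)} = 30^{2} \cdot 8 = 900 \cdot 8 = 7200$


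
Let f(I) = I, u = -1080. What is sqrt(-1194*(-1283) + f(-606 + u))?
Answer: 6*sqrt(42506) ≈ 1237.0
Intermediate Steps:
sqrt(-1194*(-1283) + f(-606 + u)) = sqrt(-1194*(-1283) + (-606 - 1080)) = sqrt(1531902 - 1686) = sqrt(1530216) = 6*sqrt(42506)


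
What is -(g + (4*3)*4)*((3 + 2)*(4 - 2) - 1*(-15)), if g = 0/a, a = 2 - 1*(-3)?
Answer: -1200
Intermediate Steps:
a = 5 (a = 2 + 3 = 5)
g = 0 (g = 0/5 = 0*(1/5) = 0)
-(g + (4*3)*4)*((3 + 2)*(4 - 2) - 1*(-15)) = -(0 + (4*3)*4)*((3 + 2)*(4 - 2) - 1*(-15)) = -(0 + 12*4)*(5*2 + 15) = -(0 + 48)*(10 + 15) = -48*25 = -1*1200 = -1200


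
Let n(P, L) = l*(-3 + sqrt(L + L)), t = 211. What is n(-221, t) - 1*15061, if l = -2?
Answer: -15055 - 2*sqrt(422) ≈ -15096.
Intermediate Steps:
n(P, L) = 6 - 2*sqrt(2)*sqrt(L) (n(P, L) = -2*(-3 + sqrt(L + L)) = -2*(-3 + sqrt(2*L)) = -2*(-3 + sqrt(2)*sqrt(L)) = 6 - 2*sqrt(2)*sqrt(L))
n(-221, t) - 1*15061 = (6 - 2*sqrt(2)*sqrt(211)) - 1*15061 = (6 - 2*sqrt(422)) - 15061 = -15055 - 2*sqrt(422)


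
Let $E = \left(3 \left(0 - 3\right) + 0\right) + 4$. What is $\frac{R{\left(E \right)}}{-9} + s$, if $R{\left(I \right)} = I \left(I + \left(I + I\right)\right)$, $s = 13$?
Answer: $\frac{14}{3} \approx 4.6667$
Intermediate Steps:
$E = -5$ ($E = \left(3 \left(-3\right) + 0\right) + 4 = \left(-9 + 0\right) + 4 = -9 + 4 = -5$)
$R{\left(I \right)} = 3 I^{2}$ ($R{\left(I \right)} = I \left(I + 2 I\right) = I 3 I = 3 I^{2}$)
$\frac{R{\left(E \right)}}{-9} + s = \frac{3 \left(-5\right)^{2}}{-9} + 13 = - \frac{3 \cdot 25}{9} + 13 = \left(- \frac{1}{9}\right) 75 + 13 = - \frac{25}{3} + 13 = \frac{14}{3}$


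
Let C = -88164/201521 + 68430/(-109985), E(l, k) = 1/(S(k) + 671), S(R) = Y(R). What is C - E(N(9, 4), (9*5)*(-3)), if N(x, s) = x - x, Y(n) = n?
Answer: -2522217771341/2376011586232 ≈ -1.0615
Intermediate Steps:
S(R) = R
N(x, s) = 0
E(l, k) = 1/(671 + k) (E(l, k) = 1/(k + 671) = 1/(671 + k))
C = -4697359914/4432857437 (C = -88164*1/201521 + 68430*(-1/109985) = -88164/201521 - 13686/21997 = -4697359914/4432857437 ≈ -1.0597)
C - E(N(9, 4), (9*5)*(-3)) = -4697359914/4432857437 - 1/(671 + (9*5)*(-3)) = -4697359914/4432857437 - 1/(671 + 45*(-3)) = -4697359914/4432857437 - 1/(671 - 135) = -4697359914/4432857437 - 1/536 = -2522217771341/2376011586232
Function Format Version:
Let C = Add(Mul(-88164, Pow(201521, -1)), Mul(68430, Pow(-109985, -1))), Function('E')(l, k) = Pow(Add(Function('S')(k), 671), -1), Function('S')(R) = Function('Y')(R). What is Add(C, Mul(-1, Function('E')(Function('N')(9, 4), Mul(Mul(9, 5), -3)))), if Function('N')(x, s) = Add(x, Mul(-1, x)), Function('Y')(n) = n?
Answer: Rational(-2522217771341, 2376011586232) ≈ -1.0615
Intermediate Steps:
Function('S')(R) = R
Function('N')(x, s) = 0
Function('E')(l, k) = Pow(Add(671, k), -1) (Function('E')(l, k) = Pow(Add(k, 671), -1) = Pow(Add(671, k), -1))
C = Rational(-4697359914, 4432857437) (C = Add(Mul(-88164, Rational(1, 201521)), Mul(68430, Rational(-1, 109985))) = Add(Rational(-88164, 201521), Rational(-13686, 21997)) = Rational(-4697359914, 4432857437) ≈ -1.0597)
Add(C, Mul(-1, Function('E')(Function('N')(9, 4), Mul(Mul(9, 5), -3)))) = Add(Rational(-4697359914, 4432857437), Mul(-1, Pow(Add(671, Mul(Mul(9, 5), -3)), -1))) = Add(Rational(-4697359914, 4432857437), Mul(-1, Pow(Add(671, Mul(45, -3)), -1))) = Add(Rational(-4697359914, 4432857437), Mul(-1, Pow(Add(671, -135), -1))) = Add(Rational(-4697359914, 4432857437), Mul(-1, Pow(536, -1))) = Add(Rational(-4697359914, 4432857437), Mul(-1, Rational(1, 536))) = Add(Rational(-4697359914, 4432857437), Rational(-1, 536)) = Rational(-2522217771341, 2376011586232)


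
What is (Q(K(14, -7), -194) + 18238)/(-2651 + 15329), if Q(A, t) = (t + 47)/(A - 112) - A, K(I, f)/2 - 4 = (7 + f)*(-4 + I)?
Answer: 1896067/1318512 ≈ 1.4380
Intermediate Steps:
K(I, f) = 8 + 2*(-4 + I)*(7 + f) (K(I, f) = 8 + 2*((7 + f)*(-4 + I)) = 8 + 2*((-4 + I)*(7 + f)) = 8 + 2*(-4 + I)*(7 + f))
Q(A, t) = -A + (47 + t)/(-112 + A) (Q(A, t) = (47 + t)/(-112 + A) - A = -A + (47 + t)/(-112 + A))
(Q(K(14, -7), -194) + 18238)/(-2651 + 15329) = ((47 - 194 - (-48 - 8*(-7) + 14*14 + 2*14*(-7))**2 + 112*(-48 - 8*(-7) + 14*14 + 2*14*(-7)))/(-112 + (-48 - 8*(-7) + 14*14 + 2*14*(-7))) + 18238)/(-2651 + 15329) = ((47 - 194 - (-48 + 56 + 196 - 196)**2 + 112*(-48 + 56 + 196 - 196))/(-112 + (-48 + 56 + 196 - 196)) + 18238)/12678 = ((47 - 194 - 1*8**2 + 112*8)/(-112 + 8) + 18238)*(1/12678) = ((47 - 194 - 1*64 + 896)/(-104) + 18238)*(1/12678) = (-(47 - 194 - 64 + 896)/104 + 18238)*(1/12678) = (-1/104*685 + 18238)*(1/12678) = (-685/104 + 18238)*(1/12678) = (1896067/104)*(1/12678) = 1896067/1318512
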